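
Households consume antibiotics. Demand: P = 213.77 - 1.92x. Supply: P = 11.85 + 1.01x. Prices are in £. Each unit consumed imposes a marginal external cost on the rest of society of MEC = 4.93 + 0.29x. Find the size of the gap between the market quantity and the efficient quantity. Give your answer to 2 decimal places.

7.74 units

Market equilibrium (private): 11.85 + 1.01x = 213.77 - 1.92x → x_m = 68.9147.
Social marginal benefit = demand − MEC = 208.84 - 2.21x.
Set SMB = MC: 208.84 - 2.21x = 11.85 + 1.01x → x* = 61.1770.
Gap = |68.9147 − 61.1770| = 7.7377.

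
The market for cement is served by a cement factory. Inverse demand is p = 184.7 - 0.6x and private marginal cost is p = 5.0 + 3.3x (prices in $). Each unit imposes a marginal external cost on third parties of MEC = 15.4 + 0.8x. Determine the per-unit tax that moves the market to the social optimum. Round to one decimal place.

tax = $43.4 per unit

Social marginal cost = private MC + MEC = 20.4 + 4.1x.
Set SMC = demand: 20.4 + 4.1x = 184.7 - 0.6x → x* = 34.9574.
The Pigouvian tax equals MEC at x*: 15.4 + 0.8×34.9574 = 43.3659.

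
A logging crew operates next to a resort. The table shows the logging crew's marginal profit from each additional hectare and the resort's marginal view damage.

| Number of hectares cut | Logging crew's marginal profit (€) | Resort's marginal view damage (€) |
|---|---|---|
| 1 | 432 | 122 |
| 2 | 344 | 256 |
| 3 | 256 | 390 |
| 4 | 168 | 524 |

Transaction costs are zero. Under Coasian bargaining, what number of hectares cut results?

2

Bargaining reaches the level where marginal profit last exceeds marginal view damage.
That holds through level 2 (344 ≥ 256) but not at 3 (256 < 390).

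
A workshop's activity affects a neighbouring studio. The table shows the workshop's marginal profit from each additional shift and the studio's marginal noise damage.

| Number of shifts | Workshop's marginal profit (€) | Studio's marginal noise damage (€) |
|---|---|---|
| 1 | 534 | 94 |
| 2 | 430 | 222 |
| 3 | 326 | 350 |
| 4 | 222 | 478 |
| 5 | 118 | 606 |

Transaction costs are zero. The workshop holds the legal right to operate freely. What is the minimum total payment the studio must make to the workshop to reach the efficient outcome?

Left alone the workshop would choose level 5 (marginal profit stays positive).
Efficient level: k* = 2 (marginal profit ≥ marginal noise damage through 2).
The studio must at least cover the workshop's forgone profit from cutting 5→2: 326 + 222 + 118 = 666.

€666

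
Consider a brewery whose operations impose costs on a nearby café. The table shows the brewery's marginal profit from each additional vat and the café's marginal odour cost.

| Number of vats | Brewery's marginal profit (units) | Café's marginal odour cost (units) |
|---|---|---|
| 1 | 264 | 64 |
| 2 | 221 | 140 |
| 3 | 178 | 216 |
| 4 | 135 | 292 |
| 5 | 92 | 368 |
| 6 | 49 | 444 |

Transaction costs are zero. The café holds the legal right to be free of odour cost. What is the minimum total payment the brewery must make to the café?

Efficient level: marginal profit ≥ marginal odour cost through level 2, so k* = 2.
With the café holding the right, the brewery must at least compensate total damage at k*: 64 + 140 = 204.

204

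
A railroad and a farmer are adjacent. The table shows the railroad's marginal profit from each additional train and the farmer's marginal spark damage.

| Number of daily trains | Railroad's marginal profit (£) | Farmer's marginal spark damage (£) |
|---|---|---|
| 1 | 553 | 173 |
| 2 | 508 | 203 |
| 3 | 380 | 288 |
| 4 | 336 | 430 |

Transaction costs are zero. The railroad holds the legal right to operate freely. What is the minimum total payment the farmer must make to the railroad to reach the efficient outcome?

£336

Left alone the railroad would choose level 4 (marginal profit stays positive).
Efficient level: k* = 3 (marginal profit ≥ marginal spark damage through 3).
The farmer must at least cover the railroad's forgone profit from cutting 4→3: 336 = 336.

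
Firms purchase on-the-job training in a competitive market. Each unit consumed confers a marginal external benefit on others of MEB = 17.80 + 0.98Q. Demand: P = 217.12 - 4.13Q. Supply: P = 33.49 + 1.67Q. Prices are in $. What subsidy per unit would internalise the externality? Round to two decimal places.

subsidy = $58.75 per unit

Social marginal benefit = demand + MEB = 234.92 - 3.15Q.
Set SMB = MC: 234.92 - 3.15Q = 33.49 + 1.67Q → Q* = 41.7905.
The Pigouvian subsidy equals MEB at Q*: 17.80 + 0.98×41.7905 = 58.7547.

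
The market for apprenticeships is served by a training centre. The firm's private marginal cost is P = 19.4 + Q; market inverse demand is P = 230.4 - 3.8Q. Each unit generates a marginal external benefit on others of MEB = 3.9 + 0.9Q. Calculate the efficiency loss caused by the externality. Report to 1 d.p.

Market equilibrium (private): 19.4 + Q = 230.4 - 3.8Q → Q_m = 43.9583.
Social marginal cost = private MC − MEB = 15.5 + 0.1Q.
Set SMC = demand: 15.5 + 0.1Q = 230.4 - 3.8Q → Q* = 55.1026.
The welfare-loss triangle has base |Q_m − Q*| and height MEB(Q_m) (the vertical gap between SMC and demand is zero at Q* and MEB at Q_m).
DWL = ½ × 11.1443 × 43.4625 = 242.1796.

DWL = 242.2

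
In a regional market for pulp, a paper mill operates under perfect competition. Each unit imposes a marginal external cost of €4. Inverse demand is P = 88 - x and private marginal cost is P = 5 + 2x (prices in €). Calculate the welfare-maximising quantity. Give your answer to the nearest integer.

Social marginal cost = private MC + MEC = 9 + 2x.
Set SMC = demand: 9 + 2x = 88 - x → x* = 26.3333.

x* = 26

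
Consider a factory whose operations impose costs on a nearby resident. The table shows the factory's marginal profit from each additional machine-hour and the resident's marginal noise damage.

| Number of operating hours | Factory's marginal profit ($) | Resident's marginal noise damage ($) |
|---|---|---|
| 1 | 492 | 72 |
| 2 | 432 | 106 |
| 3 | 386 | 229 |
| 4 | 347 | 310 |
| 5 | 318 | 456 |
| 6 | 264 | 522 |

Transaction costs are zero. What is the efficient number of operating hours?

4

Bargaining reaches the level where marginal profit last exceeds marginal noise damage.
That holds through level 4 (347 ≥ 310) but not at 5 (318 < 456).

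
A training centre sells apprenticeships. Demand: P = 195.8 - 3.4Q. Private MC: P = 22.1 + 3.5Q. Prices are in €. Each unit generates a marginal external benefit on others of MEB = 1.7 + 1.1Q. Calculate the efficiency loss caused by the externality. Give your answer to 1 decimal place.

DWL = €74.5

Market equilibrium (private): 22.1 + 3.5Q = 195.8 - 3.4Q → Q_m = 25.1739.
Social marginal cost = private MC − MEB = 20.4 + 2.4Q.
Set SMC = demand: 20.4 + 2.4Q = 195.8 - 3.4Q → Q* = 30.2414.
The welfare-loss triangle has base |Q_m − Q*| and height MEB(Q_m) (the vertical gap between SMC and demand is zero at Q* and MEB at Q_m).
DWL = ½ × 5.0675 × 29.3913 = 74.4702.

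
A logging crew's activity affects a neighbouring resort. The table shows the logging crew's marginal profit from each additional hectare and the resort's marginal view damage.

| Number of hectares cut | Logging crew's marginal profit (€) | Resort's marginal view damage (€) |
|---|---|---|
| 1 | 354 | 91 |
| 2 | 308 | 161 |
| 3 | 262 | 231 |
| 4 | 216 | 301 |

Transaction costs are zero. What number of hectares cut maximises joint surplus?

3

Bargaining reaches the level where marginal profit last exceeds marginal view damage.
That holds through level 3 (262 ≥ 231) but not at 4 (216 < 301).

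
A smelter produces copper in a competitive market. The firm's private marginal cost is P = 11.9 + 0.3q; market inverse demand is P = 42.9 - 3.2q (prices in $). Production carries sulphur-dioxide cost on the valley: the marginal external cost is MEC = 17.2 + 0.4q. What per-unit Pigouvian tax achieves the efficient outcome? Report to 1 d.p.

tax = $18.6 per unit

Social marginal cost = private MC + MEC = 29.1 + 0.7q.
Set SMC = demand: 29.1 + 0.7q = 42.9 - 3.2q → q* = 3.5385.
The Pigouvian tax equals MEC at q*: 17.2 + 0.4×3.5385 = 18.6154.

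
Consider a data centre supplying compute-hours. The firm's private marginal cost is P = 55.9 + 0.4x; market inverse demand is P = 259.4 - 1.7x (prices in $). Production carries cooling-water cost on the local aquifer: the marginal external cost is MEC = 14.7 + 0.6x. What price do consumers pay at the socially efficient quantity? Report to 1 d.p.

P = $140.5

Social marginal cost = private MC + MEC = 70.6 + x.
Set SMC = demand: 70.6 + x = 259.4 - 1.7x → x* = 69.9259.
Consumer price on the demand curve at x*: 259.4 − 1.7×69.9259 = 140.5260.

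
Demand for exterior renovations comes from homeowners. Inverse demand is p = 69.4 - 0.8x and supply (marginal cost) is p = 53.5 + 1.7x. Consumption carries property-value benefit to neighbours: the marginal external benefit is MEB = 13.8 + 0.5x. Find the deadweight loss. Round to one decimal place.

Market equilibrium (private): 53.5 + 1.7x = 69.4 - 0.8x → x_m = 6.3600.
Social marginal benefit = demand + MEB = 83.2 - 0.3x.
Set SMB = MC: 83.2 - 0.3x = 53.5 + 1.7x → x* = 14.8500.
The loss is the area between SMB and MC from x* to x_m; with linear curves that's a triangle of height MEB(x_m).
DWL = ½ × 8.4900 × 16.9800 = 72.0801.

DWL = 72.1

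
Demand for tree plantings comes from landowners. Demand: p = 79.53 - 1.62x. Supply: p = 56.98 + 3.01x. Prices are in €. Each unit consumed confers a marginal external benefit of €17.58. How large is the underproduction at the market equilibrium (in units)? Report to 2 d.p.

Market equilibrium (private): 56.98 + 3.01x = 79.53 - 1.62x → x_m = 4.8704.
Social marginal benefit = demand + MEB = 97.11 - 1.62x.
Set SMB = MC: 97.11 - 1.62x = 56.98 + 3.01x → x* = 8.6674.
Gap = |4.8704 − 8.6674| = 3.7970.

3.80 units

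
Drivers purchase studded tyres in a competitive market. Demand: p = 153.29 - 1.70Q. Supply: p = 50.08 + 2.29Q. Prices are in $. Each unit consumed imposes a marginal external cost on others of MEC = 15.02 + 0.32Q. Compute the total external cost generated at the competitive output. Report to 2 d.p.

$495.58

Market equilibrium (private): 50.08 + 2.29Q = 153.29 - 1.70Q → Q_m = 25.8672.
Total external cost = ∫₀^{Q_m} (15.02 + 0.32Q) dQ = 15.02×25.8672 + ½×0.32×25.8672² = 495.5833.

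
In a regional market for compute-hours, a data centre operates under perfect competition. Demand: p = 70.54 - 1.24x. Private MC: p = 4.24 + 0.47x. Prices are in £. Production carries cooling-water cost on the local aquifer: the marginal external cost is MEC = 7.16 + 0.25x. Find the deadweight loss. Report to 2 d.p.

DWL = £72.45

Market equilibrium (private): 4.24 + 0.47x = 70.54 - 1.24x → x_m = 38.7719.
Social marginal cost = private MC + MEC = 11.40 + 0.72x.
Set SMC = demand: 11.40 + 0.72x = 70.54 - 1.24x → x* = 30.1735.
Between x* and x_m the wedge SMC − demand runs linearly from 0 to MEC(x_m), so the loss is a triangle.
DWL = ½ × 8.5984 × 16.8530 = 72.4544.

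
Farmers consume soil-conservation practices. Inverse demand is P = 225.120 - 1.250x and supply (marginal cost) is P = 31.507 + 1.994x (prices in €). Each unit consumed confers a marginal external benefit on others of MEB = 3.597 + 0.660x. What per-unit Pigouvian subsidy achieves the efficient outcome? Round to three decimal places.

Social marginal benefit = demand + MEB = 228.717 - 0.590x.
Set SMB = MC: 228.717 - 0.590x = 31.507 + 1.994x → x* = 76.3197.
The Pigouvian subsidy equals MEB at x*: 3.597 + 0.660×76.3197 = 53.9680.

subsidy = €53.968 per unit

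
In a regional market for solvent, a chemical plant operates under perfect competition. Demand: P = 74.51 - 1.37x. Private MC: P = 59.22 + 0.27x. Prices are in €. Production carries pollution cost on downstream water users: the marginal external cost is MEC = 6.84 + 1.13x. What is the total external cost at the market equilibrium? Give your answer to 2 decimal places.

€112.88

Market equilibrium (private): 59.22 + 0.27x = 74.51 - 1.37x → x_m = 9.3232.
Total external cost = ∫₀^{x_m} (6.84 + 1.13x) dx = 6.84×9.3232 + ½×1.13×9.3232² = 112.8817.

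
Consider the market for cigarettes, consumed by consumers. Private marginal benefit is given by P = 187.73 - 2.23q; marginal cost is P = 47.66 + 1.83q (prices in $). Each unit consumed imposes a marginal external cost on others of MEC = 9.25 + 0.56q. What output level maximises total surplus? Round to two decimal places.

Social marginal benefit = demand − MEC = 178.48 - 2.79q.
Set SMB = MC: 178.48 - 2.79q = 47.66 + 1.83q → q* = 28.3160.

q* = 28.32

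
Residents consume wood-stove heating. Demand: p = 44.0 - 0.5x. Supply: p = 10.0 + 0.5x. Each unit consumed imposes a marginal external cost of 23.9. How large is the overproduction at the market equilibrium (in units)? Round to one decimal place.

Market equilibrium (private): 10.0 + 0.5x = 44.0 - 0.5x → x_m = 34.0000.
Social marginal benefit = demand − MEC = 20.1 - 0.5x.
Set SMB = MC: 20.1 - 0.5x = 10.0 + 0.5x → x* = 10.1000.
Gap = |34.0000 − 10.1000| = 23.9000.

23.9 units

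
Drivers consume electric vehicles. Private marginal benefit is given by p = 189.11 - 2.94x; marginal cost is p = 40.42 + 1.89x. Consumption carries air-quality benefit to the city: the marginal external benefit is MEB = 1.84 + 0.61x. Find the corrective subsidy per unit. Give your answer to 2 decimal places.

subsidy = 23.60 per unit

Social marginal benefit = demand + MEB = 190.95 - 2.33x.
Set SMB = MC: 190.95 - 2.33x = 40.42 + 1.89x → x* = 35.6706.
The Pigouvian subsidy equals MEB at x*: 1.84 + 0.61×35.6706 = 23.5991.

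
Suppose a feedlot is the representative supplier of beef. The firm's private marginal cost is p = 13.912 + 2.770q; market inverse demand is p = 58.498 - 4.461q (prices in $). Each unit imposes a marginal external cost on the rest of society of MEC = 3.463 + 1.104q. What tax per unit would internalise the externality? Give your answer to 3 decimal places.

Social marginal cost = private MC + MEC = 17.375 + 3.874q.
Set SMC = demand: 17.375 + 3.874q = 58.498 - 4.461q → q* = 4.9338.
The Pigouvian tax equals MEC at q*: 3.463 + 1.104×4.9338 = 8.9099.

tax = $8.910 per unit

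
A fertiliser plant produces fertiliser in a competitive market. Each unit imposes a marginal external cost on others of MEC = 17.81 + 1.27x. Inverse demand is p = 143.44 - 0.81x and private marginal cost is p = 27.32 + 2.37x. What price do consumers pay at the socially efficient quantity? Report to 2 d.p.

P = 125.55

Social marginal cost = private MC + MEC = 45.13 + 3.64x.
Set SMC = demand: 45.13 + 3.64x = 143.44 - 0.81x → x* = 22.0921.
Consumer price on the demand curve at x*: 143.44 − 0.81×22.0921 = 125.5454.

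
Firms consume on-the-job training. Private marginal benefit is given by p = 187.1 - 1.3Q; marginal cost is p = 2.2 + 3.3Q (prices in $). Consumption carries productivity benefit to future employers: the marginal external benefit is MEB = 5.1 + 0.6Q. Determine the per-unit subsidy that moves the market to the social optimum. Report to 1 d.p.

Social marginal benefit = demand + MEB = 192.2 - 0.7Q.
Set SMB = MC: 192.2 - 0.7Q = 2.2 + 3.3Q → Q* = 47.5000.
The Pigouvian subsidy equals MEB at Q*: 5.1 + 0.6×47.5000 = 33.6000.

subsidy = $33.6 per unit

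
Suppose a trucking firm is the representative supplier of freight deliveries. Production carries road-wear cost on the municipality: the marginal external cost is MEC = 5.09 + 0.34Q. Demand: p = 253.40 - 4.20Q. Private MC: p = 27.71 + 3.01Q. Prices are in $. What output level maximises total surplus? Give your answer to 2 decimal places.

Social marginal cost = private MC + MEC = 32.80 + 3.35Q.
Set SMC = demand: 32.80 + 3.35Q = 253.40 - 4.20Q → Q* = 29.2185.

Q* = 29.22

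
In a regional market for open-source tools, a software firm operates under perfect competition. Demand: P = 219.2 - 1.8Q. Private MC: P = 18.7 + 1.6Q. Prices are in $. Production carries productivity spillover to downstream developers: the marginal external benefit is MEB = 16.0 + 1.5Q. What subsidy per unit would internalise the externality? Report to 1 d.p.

subsidy = $186.9 per unit

Social marginal cost = private MC − MEB = 2.7 + 0.1Q.
Set SMC = demand: 2.7 + 0.1Q = 219.2 - 1.8Q → Q* = 113.9474.
The Pigouvian subsidy equals MEB at Q*: 16.0 + 1.5×113.9474 = 186.9211.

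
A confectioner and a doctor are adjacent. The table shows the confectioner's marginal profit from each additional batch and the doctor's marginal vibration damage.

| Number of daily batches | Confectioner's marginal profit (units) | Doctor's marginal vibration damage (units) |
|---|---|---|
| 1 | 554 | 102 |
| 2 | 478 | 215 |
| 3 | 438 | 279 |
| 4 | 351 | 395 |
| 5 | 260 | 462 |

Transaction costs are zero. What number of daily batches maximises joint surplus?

Bargaining reaches the level where marginal profit last exceeds marginal vibration damage.
That holds through level 3 (438 ≥ 279) but not at 4 (351 < 395).

3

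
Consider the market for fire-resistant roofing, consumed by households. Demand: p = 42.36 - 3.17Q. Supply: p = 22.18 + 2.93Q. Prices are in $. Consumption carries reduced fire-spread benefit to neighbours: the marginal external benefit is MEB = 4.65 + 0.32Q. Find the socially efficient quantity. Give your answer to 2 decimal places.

Q* = 4.30

Social marginal benefit = demand + MEB = 47.01 - 2.85Q.
Set SMB = MC: 47.01 - 2.85Q = 22.18 + 2.93Q → Q* = 4.2958.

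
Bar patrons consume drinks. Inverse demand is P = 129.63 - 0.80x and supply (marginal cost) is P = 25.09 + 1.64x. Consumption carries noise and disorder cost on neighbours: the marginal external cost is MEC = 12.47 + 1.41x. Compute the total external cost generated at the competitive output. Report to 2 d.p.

Market equilibrium (private): 25.09 + 1.64x = 129.63 - 0.80x → x_m = 42.8443.
Total external cost = ∫₀^{x_m} (12.47 + 1.41x) dx = 12.47×42.8443 + ½×1.41×42.8443² = 1828.3904.

1828.39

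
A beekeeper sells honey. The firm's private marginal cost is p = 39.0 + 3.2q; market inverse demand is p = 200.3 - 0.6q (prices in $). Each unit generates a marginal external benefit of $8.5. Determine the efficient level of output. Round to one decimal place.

Social marginal cost = private MC − MEB = 30.5 + 3.2q.
Set SMC = demand: 30.5 + 3.2q = 200.3 - 0.6q → q* = 44.6842.

q* = 44.7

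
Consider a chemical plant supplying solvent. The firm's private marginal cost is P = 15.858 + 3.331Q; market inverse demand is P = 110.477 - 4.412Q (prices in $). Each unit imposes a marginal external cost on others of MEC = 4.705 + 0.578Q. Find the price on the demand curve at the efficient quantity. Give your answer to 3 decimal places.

Social marginal cost = private MC + MEC = 20.563 + 3.909Q.
Set SMC = demand: 20.563 + 3.909Q = 110.477 - 4.412Q → Q* = 10.8057.
Consumer price on the demand curve at Q*: 110.477 − 4.412×10.8057 = 62.8023.

P = $62.802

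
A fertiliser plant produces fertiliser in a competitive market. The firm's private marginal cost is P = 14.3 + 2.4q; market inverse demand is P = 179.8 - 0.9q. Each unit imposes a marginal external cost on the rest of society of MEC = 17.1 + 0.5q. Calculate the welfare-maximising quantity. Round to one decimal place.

q* = 39.1

Social marginal cost = private MC + MEC = 31.4 + 2.9q.
Set SMC = demand: 31.4 + 2.9q = 179.8 - 0.9q → q* = 39.0526.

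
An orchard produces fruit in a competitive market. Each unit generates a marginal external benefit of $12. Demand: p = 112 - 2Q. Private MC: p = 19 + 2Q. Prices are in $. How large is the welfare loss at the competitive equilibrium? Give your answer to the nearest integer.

DWL = $18

Market equilibrium (private): 19 + 2Q = 112 - 2Q → Q_m = 23.2500.
Social marginal cost = private MC − MEB = 7 + 2Q.
Set SMC = demand: 7 + 2Q = 112 - 2Q → Q* = 26.2500.
The welfare-loss triangle has base |Q_m − Q*| and height MEB(Q_m) (the vertical gap between SMC and demand is zero at Q* and MEB at Q_m).
DWL = ½ × 3.0000 × 12.0000 = 18.0000.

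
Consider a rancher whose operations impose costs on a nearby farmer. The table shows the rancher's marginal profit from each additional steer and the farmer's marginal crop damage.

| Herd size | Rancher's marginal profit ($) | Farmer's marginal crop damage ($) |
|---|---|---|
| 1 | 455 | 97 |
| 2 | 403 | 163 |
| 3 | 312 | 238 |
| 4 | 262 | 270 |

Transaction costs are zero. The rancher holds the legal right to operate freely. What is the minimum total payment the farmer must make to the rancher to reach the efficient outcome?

Left alone the rancher would choose level 4 (marginal profit stays positive).
Efficient level: k* = 3 (marginal profit ≥ marginal crop damage through 3).
The farmer must at least cover the rancher's forgone profit from cutting 4→3: 262 = 262.

$262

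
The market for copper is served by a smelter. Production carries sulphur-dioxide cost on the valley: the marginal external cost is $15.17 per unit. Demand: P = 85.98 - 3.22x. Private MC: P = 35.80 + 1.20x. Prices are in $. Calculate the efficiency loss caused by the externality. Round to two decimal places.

Market equilibrium (private): 35.80 + 1.20x = 85.98 - 3.22x → x_m = 11.3529.
Social marginal cost = private MC + MEC = 50.97 + 1.20x.
Set SMC = demand: 50.97 + 1.20x = 85.98 - 3.22x → x* = 7.9208.
The welfare-loss triangle has base |x_m − x*| and height MEC(x_m) (the vertical gap between SMC and demand is zero at x* and MEC at x_m).
DWL = ½ × 3.4321 × 15.1700 = 26.0325.

DWL = $26.03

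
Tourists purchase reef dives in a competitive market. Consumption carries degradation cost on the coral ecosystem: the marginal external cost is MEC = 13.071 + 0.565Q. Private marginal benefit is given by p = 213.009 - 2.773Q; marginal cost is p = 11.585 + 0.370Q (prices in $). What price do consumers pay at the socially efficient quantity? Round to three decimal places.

Social marginal benefit = demand − MEC = 199.938 - 3.338Q.
Set SMB = MC: 199.938 - 3.338Q = 11.585 + 0.370Q → Q* = 50.7964.
Consumer price on the demand curve at Q*: 213.009 − 2.773×50.7964 = 72.1506.

P = $72.151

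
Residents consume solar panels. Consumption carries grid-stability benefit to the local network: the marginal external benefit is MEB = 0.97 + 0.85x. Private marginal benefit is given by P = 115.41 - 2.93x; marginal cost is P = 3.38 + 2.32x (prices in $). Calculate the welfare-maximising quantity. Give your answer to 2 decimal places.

Social marginal benefit = demand + MEB = 116.38 - 2.08x.
Set SMB = MC: 116.38 - 2.08x = 3.38 + 2.32x → x* = 25.6818.

x* = 25.68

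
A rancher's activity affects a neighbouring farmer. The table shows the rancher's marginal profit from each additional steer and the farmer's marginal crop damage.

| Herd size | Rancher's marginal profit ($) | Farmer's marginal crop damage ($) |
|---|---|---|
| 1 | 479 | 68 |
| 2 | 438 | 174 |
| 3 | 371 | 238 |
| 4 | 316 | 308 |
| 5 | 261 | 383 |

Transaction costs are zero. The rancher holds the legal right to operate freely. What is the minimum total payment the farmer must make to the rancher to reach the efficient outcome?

Left alone the rancher would choose level 5 (marginal profit stays positive).
Efficient level: k* = 4 (marginal profit ≥ marginal crop damage through 4).
The farmer must at least cover the rancher's forgone profit from cutting 5→4: 261 = 261.

$261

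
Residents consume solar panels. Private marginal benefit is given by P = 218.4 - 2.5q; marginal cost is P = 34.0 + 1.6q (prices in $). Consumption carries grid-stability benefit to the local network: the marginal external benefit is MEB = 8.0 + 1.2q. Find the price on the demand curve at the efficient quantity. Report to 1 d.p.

Social marginal benefit = demand + MEB = 226.4 - 1.3q.
Set SMB = MC: 226.4 - 1.3q = 34.0 + 1.6q → q* = 66.3448.
Consumer price on the demand curve at q*: 218.4 − 2.5×66.3448 = 52.5380.

P = $52.5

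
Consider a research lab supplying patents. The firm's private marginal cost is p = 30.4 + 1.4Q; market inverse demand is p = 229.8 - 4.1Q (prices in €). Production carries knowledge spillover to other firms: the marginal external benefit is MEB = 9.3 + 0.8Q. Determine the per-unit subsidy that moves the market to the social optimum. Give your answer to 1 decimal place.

subsidy = €44.8 per unit

Social marginal cost = private MC − MEB = 21.1 + 0.6Q.
Set SMC = demand: 21.1 + 0.6Q = 229.8 - 4.1Q → Q* = 44.4043.
The Pigouvian subsidy equals MEB at Q*: 9.3 + 0.8×44.4043 = 44.8234.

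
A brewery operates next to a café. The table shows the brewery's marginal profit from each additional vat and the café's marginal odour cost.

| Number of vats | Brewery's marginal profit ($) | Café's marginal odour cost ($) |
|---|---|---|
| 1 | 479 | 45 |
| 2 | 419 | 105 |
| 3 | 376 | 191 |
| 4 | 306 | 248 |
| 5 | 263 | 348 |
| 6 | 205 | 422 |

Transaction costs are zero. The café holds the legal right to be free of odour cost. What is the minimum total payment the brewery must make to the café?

$589

Efficient level: marginal profit ≥ marginal odour cost through level 4, so k* = 4.
With the café holding the right, the brewery must at least compensate total damage at k*: 45 + 105 + 191 + 248 = 589.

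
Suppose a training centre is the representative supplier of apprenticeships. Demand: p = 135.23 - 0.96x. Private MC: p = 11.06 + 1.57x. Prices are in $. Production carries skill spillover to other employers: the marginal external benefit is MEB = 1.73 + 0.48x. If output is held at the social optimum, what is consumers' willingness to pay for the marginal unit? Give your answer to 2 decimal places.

Social marginal cost = private MC − MEB = 9.33 + 1.09x.
Set SMC = demand: 9.33 + 1.09x = 135.23 - 0.96x → x* = 61.4146.
Consumer price on the demand curve at x*: 135.23 − 0.96×61.4146 = 76.2720.

P = $76.27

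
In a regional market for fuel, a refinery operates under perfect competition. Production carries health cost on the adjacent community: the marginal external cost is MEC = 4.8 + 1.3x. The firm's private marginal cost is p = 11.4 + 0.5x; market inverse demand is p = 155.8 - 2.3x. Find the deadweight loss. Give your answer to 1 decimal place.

DWL = 629.4

Market equilibrium (private): 11.4 + 0.5x = 155.8 - 2.3x → x_m = 51.5714.
Social marginal cost = private MC + MEC = 16.2 + 1.8x.
Set SMC = demand: 16.2 + 1.8x = 155.8 - 2.3x → x* = 34.0488.
The welfare-loss triangle has base |x_m − x*| and height MEC(x_m) (the vertical gap between SMC and demand is zero at x* and MEC at x_m).
DWL = ½ × 17.5226 × 71.8429 = 629.4372.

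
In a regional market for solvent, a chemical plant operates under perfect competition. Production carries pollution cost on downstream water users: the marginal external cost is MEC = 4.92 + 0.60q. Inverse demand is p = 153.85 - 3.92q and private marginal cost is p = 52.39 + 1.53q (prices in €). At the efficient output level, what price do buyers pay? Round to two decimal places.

P = €91.30

Social marginal cost = private MC + MEC = 57.31 + 2.13q.
Set SMC = demand: 57.31 + 2.13q = 153.85 - 3.92q → q* = 15.9570.
Consumer price on the demand curve at q*: 153.85 − 3.92×15.9570 = 91.2986.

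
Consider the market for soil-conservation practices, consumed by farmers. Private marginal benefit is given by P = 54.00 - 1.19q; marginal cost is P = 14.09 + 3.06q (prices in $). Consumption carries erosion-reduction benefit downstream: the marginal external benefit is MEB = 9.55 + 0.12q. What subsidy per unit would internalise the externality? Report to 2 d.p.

Social marginal benefit = demand + MEB = 63.55 - 1.07q.
Set SMB = MC: 63.55 - 1.07q = 14.09 + 3.06q → q* = 11.9758.
The Pigouvian subsidy equals MEB at q*: 9.55 + 0.12×11.9758 = 10.9871.

subsidy = $10.99 per unit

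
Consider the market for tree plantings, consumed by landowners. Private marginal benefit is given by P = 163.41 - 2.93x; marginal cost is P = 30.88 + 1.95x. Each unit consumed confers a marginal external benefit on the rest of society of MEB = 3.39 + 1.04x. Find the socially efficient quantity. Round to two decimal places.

x* = 35.40

Social marginal benefit = demand + MEB = 166.80 - 1.89x.
Set SMB = MC: 166.80 - 1.89x = 30.88 + 1.95x → x* = 35.3958.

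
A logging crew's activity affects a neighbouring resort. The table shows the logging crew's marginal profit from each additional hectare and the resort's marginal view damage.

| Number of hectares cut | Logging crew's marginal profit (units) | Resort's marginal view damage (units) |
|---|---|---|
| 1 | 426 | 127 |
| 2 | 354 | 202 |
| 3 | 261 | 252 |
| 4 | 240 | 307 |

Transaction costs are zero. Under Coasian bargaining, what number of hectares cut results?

Bargaining reaches the level where marginal profit last exceeds marginal view damage.
That holds through level 3 (261 ≥ 252) but not at 4 (240 < 307).

3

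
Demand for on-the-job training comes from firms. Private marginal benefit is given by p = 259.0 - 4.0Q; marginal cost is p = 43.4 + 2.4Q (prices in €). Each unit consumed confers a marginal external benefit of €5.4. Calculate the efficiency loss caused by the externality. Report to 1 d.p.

Market equilibrium (private): 43.4 + 2.4Q = 259.0 - 4.0Q → Q_m = 33.6875.
Social marginal benefit = demand + MEB = 264.4 - 4.0Q.
Set SMB = MC: 264.4 - 4.0Q = 43.4 + 2.4Q → Q* = 34.5313.
The loss is the area between SMB and MC from Q* to Q_m; with linear curves that's a triangle of height MEB(Q_m).
DWL = ½ × 0.8438 × 5.4000 = 2.2783.

DWL = €2.3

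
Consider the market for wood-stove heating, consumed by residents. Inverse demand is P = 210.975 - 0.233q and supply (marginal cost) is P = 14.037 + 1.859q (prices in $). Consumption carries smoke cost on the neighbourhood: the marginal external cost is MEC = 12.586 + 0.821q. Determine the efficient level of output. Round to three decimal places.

q* = 63.286

Social marginal benefit = demand − MEC = 198.389 - 1.054q.
Set SMB = MC: 198.389 - 1.054q = 14.037 + 1.859q → q* = 63.2860.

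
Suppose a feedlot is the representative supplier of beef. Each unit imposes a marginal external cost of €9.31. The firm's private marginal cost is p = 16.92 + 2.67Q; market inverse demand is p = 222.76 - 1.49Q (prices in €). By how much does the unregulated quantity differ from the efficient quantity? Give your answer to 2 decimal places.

Market equilibrium (private): 16.92 + 2.67Q = 222.76 - 1.49Q → Q_m = 49.4808.
Social marginal cost = private MC + MEC = 26.23 + 2.67Q.
Set SMC = demand: 26.23 + 2.67Q = 222.76 - 1.49Q → Q* = 47.2428.
Gap = |49.4808 − 47.2428| = 2.2380.

2.24 units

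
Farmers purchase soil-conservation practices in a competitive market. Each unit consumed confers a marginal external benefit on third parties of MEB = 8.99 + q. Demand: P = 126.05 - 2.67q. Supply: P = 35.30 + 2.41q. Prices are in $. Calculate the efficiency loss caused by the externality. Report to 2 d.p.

DWL = $88.38

Market equilibrium (private): 35.30 + 2.41q = 126.05 - 2.67q → q_m = 17.8642.
Social marginal benefit = demand + MEB = 135.04 - 1.67q.
Set SMB = MC: 135.04 - 1.67q = 35.30 + 2.41q → q* = 24.4461.
Height of the DWL triangle at q_m is SMB(q_m) − MC(q_m) = MEB(q_m) = 26.8542.
DWL = ½ × 6.5819 × 26.8542 = 88.3758.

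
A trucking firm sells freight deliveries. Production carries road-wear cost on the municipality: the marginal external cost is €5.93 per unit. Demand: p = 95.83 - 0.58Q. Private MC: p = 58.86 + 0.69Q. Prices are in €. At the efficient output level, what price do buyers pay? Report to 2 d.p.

Social marginal cost = private MC + MEC = 64.79 + 0.69Q.
Set SMC = demand: 64.79 + 0.69Q = 95.83 - 0.58Q → Q* = 24.4409.
Consumer price on the demand curve at Q*: 95.83 − 0.58×24.4409 = 81.6543.

P = €81.65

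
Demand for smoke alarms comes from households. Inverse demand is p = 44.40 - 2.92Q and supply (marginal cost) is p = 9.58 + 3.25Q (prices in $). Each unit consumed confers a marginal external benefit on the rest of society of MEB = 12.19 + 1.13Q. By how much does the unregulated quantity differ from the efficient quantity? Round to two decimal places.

3.68 units

Market equilibrium (private): 9.58 + 3.25Q = 44.40 - 2.92Q → Q_m = 5.6434.
Social marginal benefit = demand + MEB = 56.59 - 1.79Q.
Set SMB = MC: 56.59 - 1.79Q = 9.58 + 3.25Q → Q* = 9.3274.
Gap = |5.6434 − 9.3274| = 3.6840.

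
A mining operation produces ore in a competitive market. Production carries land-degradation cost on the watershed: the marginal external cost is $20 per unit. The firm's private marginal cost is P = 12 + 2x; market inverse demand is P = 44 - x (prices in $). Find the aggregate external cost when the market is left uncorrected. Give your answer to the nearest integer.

$213

Market equilibrium (private): 12 + 2x = 44 - x → x_m = 10.6667.
Total external cost = MEC × x_m = 20 × 10.6667 = 213.3340.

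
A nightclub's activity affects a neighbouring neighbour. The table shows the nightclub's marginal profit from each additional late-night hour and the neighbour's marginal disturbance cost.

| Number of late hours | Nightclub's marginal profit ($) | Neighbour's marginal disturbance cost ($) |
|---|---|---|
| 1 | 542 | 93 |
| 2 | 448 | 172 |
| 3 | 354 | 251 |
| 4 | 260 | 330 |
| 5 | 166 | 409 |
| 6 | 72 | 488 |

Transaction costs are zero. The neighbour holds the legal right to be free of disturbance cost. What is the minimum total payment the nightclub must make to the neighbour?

$516

Efficient level: marginal profit ≥ marginal disturbance cost through level 3, so k* = 3.
With the neighbour holding the right, the nightclub must at least compensate total damage at k*: 93 + 172 + 251 = 516.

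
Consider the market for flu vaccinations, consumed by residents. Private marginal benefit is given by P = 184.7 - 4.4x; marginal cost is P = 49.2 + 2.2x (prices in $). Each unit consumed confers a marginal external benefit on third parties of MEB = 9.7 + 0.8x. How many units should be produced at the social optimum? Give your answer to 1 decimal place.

Social marginal benefit = demand + MEB = 194.4 - 3.6x.
Set SMB = MC: 194.4 - 3.6x = 49.2 + 2.2x → x* = 25.0345.

x* = 25.0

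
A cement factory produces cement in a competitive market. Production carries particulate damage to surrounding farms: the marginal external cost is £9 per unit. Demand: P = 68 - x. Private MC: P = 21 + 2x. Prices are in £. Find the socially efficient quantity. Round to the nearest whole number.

x* = 13

Social marginal cost = private MC + MEC = 30 + 2x.
Set SMC = demand: 30 + 2x = 68 - x → x* = 12.6667.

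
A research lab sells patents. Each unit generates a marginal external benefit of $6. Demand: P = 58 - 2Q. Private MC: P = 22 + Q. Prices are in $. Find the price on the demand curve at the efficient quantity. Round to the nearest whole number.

P = $30

Social marginal cost = private MC − MEB = 16 + Q.
Set SMC = demand: 16 + Q = 58 - 2Q → Q* = 14.0000.
Consumer price on the demand curve at Q*: 58 − 2×14.0000 = 30.0000.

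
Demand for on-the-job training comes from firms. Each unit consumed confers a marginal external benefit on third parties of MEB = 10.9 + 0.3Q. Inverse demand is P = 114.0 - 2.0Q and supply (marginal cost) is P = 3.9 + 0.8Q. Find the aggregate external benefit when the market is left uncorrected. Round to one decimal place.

660.5

Market equilibrium (private): 3.9 + 0.8Q = 114.0 - 2.0Q → Q_m = 39.3214.
Total external benefit = ∫₀^{Q_m} (10.9 + 0.3Q) dQ = 10.9×39.3214 + ½×0.3×39.3214² = 660.5291.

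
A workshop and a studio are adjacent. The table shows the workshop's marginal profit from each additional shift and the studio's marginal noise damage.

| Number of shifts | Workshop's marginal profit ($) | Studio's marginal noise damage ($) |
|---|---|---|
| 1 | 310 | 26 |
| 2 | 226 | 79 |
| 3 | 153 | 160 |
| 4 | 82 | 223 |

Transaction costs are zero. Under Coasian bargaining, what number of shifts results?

2

Bargaining reaches the level where marginal profit last exceeds marginal noise damage.
That holds through level 2 (226 ≥ 79) but not at 3 (153 < 160).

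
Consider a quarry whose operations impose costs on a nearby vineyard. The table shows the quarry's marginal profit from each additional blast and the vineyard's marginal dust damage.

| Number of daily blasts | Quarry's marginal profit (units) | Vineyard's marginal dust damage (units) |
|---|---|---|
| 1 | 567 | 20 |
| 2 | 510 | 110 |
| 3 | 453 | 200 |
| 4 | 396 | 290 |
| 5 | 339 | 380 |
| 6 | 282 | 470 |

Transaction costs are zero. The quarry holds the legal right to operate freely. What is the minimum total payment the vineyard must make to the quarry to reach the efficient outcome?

Left alone the quarry would choose level 6 (marginal profit stays positive).
Efficient level: k* = 4 (marginal profit ≥ marginal dust damage through 4).
The vineyard must at least cover the quarry's forgone profit from cutting 6→4: 339 + 282 = 621.

621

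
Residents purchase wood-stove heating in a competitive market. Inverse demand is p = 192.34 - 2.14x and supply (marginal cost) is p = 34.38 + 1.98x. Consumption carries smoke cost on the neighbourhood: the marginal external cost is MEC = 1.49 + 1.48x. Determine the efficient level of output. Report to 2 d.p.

x* = 27.94

Social marginal benefit = demand − MEC = 190.85 - 3.62x.
Set SMB = MC: 190.85 - 3.62x = 34.38 + 1.98x → x* = 27.9411.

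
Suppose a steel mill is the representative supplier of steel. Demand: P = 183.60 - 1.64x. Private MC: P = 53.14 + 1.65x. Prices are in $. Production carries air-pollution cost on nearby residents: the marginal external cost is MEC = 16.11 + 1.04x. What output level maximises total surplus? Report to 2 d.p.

Social marginal cost = private MC + MEC = 69.25 + 2.69x.
Set SMC = demand: 69.25 + 2.69x = 183.60 - 1.64x → x* = 26.4088.

x* = 26.41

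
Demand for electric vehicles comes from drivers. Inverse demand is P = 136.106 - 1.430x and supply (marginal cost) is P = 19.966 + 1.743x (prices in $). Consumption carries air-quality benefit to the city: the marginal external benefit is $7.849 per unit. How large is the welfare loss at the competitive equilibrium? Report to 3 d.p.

Market equilibrium (private): 19.966 + 1.743x = 136.106 - 1.430x → x_m = 36.6026.
Social marginal benefit = demand + MEB = 143.955 - 1.430x.
Set SMB = MC: 143.955 - 1.430x = 19.966 + 1.743x → x* = 39.0763.
The welfare-loss triangle has base |x_m − x*| and height MEB(x_m) (the vertical gap between SMB and MC is zero at x* and MEB at x_m).
DWL = ½ × 2.4737 × 7.8490 = 9.7080.

DWL = $9.708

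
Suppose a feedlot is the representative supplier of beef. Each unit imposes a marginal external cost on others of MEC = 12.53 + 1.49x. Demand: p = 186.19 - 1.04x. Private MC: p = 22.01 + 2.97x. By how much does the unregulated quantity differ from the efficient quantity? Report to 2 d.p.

Market equilibrium (private): 22.01 + 2.97x = 186.19 - 1.04x → x_m = 40.9426.
Social marginal cost = private MC + MEC = 34.54 + 4.46x.
Set SMC = demand: 34.54 + 4.46x = 186.19 - 1.04x → x* = 27.5727.
Gap = |40.9426 − 27.5727| = 13.3699.

13.37 units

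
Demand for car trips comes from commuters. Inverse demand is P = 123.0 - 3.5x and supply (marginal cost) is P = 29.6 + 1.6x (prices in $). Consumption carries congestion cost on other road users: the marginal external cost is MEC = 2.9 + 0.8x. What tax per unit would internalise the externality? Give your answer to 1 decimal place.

Social marginal benefit = demand − MEC = 120.1 - 4.3x.
Set SMB = MC: 120.1 - 4.3x = 29.6 + 1.6x → x* = 15.3390.
The Pigouvian tax equals MEC at x*: 2.9 + 0.8×15.3390 = 15.1712.

tax = $15.2 per unit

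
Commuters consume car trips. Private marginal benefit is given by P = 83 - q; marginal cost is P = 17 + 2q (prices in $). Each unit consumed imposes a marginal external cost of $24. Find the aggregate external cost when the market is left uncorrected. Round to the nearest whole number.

$528

Market equilibrium (private): 17 + 2q = 83 - q → q_m = 22.0000.
Total external cost = MEC × q_m = 24 × 22.0000 = 528.0000.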